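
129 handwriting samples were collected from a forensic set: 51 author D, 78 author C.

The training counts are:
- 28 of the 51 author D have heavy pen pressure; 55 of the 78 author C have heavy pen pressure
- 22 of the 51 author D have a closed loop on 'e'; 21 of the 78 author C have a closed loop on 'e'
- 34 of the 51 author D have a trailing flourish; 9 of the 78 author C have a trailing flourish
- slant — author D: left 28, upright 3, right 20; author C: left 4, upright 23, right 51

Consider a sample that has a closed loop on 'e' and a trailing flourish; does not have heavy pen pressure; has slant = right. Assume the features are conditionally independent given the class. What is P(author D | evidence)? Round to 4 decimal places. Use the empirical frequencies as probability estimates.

0.8474

author D: (51/129) × (23/51) × (22/51) × (34/51) × (20/51) ≈ 0.0201076
author C: (78/129) × (23/78) × (21/78) × (9/78) × (51/78) ≈ 0.00362148
P(author D | x) = 0.0201076 / 0.02372908 ≈ 0.8474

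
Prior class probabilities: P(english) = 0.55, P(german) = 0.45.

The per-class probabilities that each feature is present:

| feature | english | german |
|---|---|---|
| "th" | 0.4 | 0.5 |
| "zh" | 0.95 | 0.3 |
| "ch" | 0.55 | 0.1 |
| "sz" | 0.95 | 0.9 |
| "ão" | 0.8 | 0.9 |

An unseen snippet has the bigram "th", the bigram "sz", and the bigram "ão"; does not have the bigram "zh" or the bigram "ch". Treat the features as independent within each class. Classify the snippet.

german

english: 0.55 × 0.4 × (1−0.95) × (1−0.55) × 0.95 × 0.8 = 0.003762
german: 0.45 × 0.5 × (1−0.3) × (1−0.1) × 0.9 × 0.9 = 0.1148175
Highest score → german.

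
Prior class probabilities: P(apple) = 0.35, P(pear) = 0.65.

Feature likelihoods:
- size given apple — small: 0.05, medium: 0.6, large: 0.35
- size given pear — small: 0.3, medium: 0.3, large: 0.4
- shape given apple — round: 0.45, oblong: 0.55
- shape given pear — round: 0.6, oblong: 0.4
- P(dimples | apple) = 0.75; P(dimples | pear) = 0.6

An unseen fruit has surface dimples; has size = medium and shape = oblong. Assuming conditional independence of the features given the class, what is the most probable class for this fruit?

apple

apple: 0.35 × 0.6 × 0.55 × 0.75 = 0.086625
pear: 0.65 × 0.3 × 0.4 × 0.6 = 0.0468
Highest score → apple.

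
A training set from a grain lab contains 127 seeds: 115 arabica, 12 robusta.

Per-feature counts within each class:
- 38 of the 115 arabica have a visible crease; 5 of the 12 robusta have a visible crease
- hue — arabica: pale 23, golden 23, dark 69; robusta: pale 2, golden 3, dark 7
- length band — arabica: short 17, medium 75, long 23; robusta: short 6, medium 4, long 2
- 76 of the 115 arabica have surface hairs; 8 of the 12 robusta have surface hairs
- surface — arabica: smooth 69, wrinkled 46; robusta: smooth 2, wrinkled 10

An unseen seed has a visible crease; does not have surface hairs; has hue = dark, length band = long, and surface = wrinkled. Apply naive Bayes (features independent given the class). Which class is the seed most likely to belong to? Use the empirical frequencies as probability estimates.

arabica: (115/127) × (38/115) × (69/115) × (23/115) × (39/115) × (46/115) ≈ 0.00487066
robusta: (12/127) × (5/12) × (7/12) × (2/12) × (4/12) × (10/12) ≈ 0.00106324
Highest score → arabica.

arabica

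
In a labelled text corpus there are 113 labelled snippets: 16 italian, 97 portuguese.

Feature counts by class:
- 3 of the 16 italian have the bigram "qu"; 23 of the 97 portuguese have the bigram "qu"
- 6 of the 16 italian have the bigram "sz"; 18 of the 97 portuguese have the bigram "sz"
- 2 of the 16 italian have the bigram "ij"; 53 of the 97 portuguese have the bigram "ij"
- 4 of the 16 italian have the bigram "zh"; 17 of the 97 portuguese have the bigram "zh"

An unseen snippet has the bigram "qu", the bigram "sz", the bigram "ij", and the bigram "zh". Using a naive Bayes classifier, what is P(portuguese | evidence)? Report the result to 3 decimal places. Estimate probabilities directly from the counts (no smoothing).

italian: (16/113) × (3/16) × (6/16) × (2/16) × (4/16) ≈ 0.000311117
portuguese: (97/113) × (23/97) × (18/97) × (53/97) × (17/97) ≈ 0.00361686
P(portuguese | x) = 0.00361686 / 0.003927977 ≈ 0.921

0.921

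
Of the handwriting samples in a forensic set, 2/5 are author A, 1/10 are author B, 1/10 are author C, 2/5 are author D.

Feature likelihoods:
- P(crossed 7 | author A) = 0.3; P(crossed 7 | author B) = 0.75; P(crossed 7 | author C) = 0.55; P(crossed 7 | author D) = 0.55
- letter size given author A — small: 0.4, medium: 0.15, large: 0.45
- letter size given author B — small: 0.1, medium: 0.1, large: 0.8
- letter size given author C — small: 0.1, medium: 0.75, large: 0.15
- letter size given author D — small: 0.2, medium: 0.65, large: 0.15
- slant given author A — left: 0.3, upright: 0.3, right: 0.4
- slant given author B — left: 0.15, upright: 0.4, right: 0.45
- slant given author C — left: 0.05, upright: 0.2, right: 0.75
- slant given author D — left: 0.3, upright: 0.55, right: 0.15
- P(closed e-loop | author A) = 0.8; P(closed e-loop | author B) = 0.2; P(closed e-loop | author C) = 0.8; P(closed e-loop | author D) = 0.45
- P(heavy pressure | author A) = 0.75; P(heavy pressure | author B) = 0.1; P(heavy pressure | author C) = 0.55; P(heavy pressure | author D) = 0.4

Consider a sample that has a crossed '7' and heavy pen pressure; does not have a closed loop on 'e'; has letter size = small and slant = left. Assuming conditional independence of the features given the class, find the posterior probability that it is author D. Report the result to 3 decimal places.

0.560

author A: 0.4 × 0.3 × 0.4 × 0.3 × (1−0.8) × 0.75 = 0.00216
author B: 0.1 × 0.75 × 0.1 × 0.15 × (1−0.2) × 0.1 = 0.00009
author C: 0.1 × 0.55 × 0.1 × 0.05 × (1−0.8) × 0.55 = 0.00003025
author D: 0.4 × 0.55 × 0.2 × 0.3 × (1−0.45) × 0.4 = 0.002904
P(author D | x) = 0.002904 / 0.00518425 ≈ 0.560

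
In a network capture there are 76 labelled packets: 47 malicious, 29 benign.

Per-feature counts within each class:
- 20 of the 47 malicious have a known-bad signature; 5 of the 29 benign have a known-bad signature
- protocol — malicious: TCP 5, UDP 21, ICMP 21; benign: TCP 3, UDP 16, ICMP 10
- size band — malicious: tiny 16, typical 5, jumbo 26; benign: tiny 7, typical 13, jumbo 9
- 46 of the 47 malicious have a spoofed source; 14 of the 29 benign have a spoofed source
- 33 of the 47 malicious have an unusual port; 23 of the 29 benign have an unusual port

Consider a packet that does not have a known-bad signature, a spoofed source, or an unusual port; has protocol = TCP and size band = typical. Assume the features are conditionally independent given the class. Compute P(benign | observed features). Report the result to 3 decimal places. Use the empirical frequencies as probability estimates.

0.984

malicious: (47/76) × (27/47) × (5/47) × (5/47) × (1/47) × (14/47) ≈ 0.0000254816
benign: (29/76) × (24/29) × (3/29) × (13/29) × (15/29) × (6/29) ≈ 0.00156716
P(benign | x) = 0.00156716 / 0.0015926416 ≈ 0.984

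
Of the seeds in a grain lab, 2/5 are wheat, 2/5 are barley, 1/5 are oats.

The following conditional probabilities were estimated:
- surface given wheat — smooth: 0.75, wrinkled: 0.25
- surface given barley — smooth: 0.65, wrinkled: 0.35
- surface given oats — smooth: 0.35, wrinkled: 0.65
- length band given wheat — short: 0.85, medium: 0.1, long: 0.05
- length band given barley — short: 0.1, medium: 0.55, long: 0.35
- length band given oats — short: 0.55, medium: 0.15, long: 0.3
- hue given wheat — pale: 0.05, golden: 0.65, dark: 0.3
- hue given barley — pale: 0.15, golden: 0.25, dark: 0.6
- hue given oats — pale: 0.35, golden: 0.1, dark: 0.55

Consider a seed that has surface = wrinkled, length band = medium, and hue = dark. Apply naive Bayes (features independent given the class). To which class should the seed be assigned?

barley

wheat: 0.4 × 0.25 × 0.1 × 0.3 = 0.003
barley: 0.4 × 0.35 × 0.55 × 0.6 = 0.0462
oats: 0.2 × 0.65 × 0.15 × 0.55 = 0.010725
Highest score → barley.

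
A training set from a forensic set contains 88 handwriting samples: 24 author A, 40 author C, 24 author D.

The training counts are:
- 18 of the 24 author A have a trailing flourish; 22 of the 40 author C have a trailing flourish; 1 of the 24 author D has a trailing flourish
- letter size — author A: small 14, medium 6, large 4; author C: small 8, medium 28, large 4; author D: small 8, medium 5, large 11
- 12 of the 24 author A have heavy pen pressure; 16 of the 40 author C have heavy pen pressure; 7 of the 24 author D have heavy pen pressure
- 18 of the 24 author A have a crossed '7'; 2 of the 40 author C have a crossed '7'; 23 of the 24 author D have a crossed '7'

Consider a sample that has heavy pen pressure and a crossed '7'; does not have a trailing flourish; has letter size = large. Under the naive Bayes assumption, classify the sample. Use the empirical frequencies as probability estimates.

author A: (24/88) × (6/24) × (4/24) × (12/24) × (18/24) ≈ 0.00426136
author C: (40/88) × (18/40) × (4/40) × (16/40) × (2/40) ≈ 0.000409091
author D: (24/88) × (23/24) × (11/24) × (7/24) × (23/24) ≈ 0.0334834
Highest score → author D.

author D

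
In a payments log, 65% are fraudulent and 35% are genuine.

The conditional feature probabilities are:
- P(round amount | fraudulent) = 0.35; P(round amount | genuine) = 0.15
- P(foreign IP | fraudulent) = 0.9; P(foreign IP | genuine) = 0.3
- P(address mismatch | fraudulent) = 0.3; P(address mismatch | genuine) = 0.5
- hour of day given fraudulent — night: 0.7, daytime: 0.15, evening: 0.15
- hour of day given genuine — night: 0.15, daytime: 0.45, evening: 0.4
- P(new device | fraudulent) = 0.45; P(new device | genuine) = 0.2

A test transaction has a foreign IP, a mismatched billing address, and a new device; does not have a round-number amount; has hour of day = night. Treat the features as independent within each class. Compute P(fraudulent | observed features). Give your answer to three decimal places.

0.964

fraudulent: 0.65 × (1−0.35) × 0.9 × 0.3 × 0.7 × 0.45 = 0.035933625
genuine: 0.35 × (1−0.15) × 0.3 × 0.5 × 0.15 × 0.2 = 0.00133875
P(fraudulent | x) = 0.035933625 / 0.037272375 ≈ 0.964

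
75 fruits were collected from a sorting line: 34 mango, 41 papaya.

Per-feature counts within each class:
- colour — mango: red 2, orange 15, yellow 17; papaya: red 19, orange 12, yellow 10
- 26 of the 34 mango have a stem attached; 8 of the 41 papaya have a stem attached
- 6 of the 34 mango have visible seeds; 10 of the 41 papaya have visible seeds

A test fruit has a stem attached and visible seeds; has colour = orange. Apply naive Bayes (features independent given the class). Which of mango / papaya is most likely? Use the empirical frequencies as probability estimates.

mango: (34/75) × (15/34) × (26/34) × (6/34) ≈ 0.0269896
papaya: (41/75) × (12/41) × (8/41) × (10/41) ≈ 0.00761452
Highest score → mango.

mango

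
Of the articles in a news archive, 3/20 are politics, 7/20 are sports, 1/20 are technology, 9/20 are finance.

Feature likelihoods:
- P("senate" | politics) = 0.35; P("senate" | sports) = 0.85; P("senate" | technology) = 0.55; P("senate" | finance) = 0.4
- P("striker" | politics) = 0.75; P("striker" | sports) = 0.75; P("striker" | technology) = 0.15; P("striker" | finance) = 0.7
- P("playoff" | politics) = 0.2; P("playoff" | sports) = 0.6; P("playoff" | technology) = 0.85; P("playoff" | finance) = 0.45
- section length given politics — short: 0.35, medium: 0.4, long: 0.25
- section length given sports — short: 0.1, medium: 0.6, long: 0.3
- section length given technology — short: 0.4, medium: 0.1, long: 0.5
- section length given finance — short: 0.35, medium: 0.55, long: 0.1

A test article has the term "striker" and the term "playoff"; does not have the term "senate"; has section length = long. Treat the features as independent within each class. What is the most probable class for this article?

politics: 0.15 × (1−0.35) × 0.75 × 0.2 × 0.25 = 0.00365625
sports: 0.35 × (1−0.85) × 0.75 × 0.6 × 0.3 = 0.0070875
technology: 0.05 × (1−0.55) × 0.15 × 0.85 × 0.5 = 0.001434375
finance: 0.45 × (1−0.4) × 0.7 × 0.45 × 0.1 = 0.008505
Highest score → finance.

finance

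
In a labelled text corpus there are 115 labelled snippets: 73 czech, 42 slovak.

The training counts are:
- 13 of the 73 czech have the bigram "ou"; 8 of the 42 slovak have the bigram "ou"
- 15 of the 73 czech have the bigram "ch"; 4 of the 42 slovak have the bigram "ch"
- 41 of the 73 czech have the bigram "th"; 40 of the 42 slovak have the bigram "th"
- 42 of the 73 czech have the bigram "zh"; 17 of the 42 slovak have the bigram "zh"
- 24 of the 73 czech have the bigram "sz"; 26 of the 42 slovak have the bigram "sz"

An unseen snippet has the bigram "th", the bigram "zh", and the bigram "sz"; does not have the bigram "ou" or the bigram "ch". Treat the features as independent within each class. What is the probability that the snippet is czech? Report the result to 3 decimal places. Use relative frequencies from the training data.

czech: (73/115) × (60/73) × (58/73) × (41/73) × (42/73) × (24/73) ≈ 0.0440387
slovak: (42/115) × (34/42) × (38/42) × (40/42) × (17/42) × (26/42) ≈ 0.0638337
P(czech | x) = 0.0440387 / 0.1078724 ≈ 0.408

0.408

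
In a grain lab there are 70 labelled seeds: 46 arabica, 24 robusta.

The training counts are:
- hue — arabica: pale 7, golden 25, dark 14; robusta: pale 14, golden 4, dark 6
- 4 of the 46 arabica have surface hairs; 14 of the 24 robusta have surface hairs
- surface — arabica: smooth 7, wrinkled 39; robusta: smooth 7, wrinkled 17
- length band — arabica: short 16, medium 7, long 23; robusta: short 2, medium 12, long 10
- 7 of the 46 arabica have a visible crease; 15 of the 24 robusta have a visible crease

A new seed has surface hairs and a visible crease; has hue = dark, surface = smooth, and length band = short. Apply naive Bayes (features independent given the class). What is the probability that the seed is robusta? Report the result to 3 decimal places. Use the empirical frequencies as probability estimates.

0.844

arabica: (46/70) × (14/46) × (4/46) × (7/46) × (16/46) × (7/46) ≈ 0.00014008
robusta: (24/70) × (6/24) × (14/24) × (7/24) × (2/24) × (15/24) ≈ 0.000759549
P(robusta | x) = 0.000759549 / 0.000899629 ≈ 0.844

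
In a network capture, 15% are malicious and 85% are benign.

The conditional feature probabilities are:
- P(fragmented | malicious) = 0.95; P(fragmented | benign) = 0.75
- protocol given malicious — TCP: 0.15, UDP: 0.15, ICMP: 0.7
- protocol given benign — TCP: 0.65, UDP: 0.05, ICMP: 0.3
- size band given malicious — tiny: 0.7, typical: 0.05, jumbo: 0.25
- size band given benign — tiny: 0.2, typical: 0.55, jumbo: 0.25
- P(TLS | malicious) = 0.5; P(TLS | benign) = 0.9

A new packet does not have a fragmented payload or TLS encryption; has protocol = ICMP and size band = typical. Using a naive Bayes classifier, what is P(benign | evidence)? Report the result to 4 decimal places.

malicious: 0.15 × (1−0.95) × 0.7 × 0.05 × (1−0.5) = 0.00013125
benign: 0.85 × (1−0.75) × 0.3 × 0.55 × (1−0.9) = 0.00350625
P(benign | x) = 0.00350625 / 0.0036375 ≈ 0.9639

0.9639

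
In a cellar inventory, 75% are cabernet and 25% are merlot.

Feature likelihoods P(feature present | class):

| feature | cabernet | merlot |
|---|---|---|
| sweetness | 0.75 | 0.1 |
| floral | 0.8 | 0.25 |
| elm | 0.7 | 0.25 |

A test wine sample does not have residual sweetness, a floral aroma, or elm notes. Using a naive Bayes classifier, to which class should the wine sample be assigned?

cabernet: 0.75 × (1−0.75) × (1−0.8) × (1−0.7) = 0.01125
merlot: 0.25 × (1−0.1) × (1−0.25) × (1−0.25) = 0.1265625
Highest score → merlot.

merlot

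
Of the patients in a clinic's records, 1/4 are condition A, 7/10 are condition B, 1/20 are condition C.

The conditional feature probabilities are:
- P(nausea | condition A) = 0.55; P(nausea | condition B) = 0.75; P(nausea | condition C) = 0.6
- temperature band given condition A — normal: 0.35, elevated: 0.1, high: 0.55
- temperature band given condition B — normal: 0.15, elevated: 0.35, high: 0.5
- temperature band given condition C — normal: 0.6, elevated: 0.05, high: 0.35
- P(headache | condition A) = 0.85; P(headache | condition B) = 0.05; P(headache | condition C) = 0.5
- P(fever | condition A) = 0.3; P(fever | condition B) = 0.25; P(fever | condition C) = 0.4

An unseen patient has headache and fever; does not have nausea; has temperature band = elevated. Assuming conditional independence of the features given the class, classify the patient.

condition A

condition A: 0.25 × (1−0.55) × 0.1 × 0.85 × 0.3 = 0.00286875
condition B: 0.7 × (1−0.75) × 0.35 × 0.05 × 0.25 = 0.000765625
condition C: 0.05 × (1−0.6) × 0.05 × 0.5 × 0.4 = 0.0002
Highest score → condition A.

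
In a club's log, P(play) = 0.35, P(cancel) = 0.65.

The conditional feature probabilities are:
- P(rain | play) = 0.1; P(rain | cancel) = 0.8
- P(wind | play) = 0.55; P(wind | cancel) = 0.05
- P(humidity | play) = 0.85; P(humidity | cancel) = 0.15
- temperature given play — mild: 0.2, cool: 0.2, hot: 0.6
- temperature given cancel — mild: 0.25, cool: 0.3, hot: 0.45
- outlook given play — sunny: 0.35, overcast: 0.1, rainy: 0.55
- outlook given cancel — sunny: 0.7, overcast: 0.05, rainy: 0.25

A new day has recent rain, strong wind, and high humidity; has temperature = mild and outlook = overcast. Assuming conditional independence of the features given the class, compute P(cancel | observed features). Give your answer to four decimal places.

play: 0.35 × 0.1 × 0.55 × 0.85 × 0.2 × 0.1 = 0.00032725
cancel: 0.65 × 0.8 × 0.05 × 0.15 × 0.25 × 0.05 = 0.00004875
P(cancel | x) = 0.00004875 / 0.000376 ≈ 0.1297

0.1297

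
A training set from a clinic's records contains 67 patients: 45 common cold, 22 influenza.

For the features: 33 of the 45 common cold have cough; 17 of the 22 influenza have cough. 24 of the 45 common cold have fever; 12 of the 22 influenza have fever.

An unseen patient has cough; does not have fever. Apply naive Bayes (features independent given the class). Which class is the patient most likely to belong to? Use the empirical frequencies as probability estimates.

common cold

common cold: (45/67) × (33/45) × (21/45) ≈ 0.229851
influenza: (22/67) × (17/22) × (10/22) ≈ 0.115332
Highest score → common cold.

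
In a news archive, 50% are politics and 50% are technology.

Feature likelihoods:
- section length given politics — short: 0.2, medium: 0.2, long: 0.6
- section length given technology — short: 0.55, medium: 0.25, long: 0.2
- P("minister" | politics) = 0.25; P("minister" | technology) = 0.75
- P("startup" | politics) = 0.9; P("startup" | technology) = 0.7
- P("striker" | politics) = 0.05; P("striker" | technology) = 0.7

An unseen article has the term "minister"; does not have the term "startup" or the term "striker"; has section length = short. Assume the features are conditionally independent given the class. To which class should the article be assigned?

politics: 0.5 × 0.2 × 0.25 × (1−0.9) × (1−0.05) = 0.002375
technology: 0.5 × 0.55 × 0.75 × (1−0.7) × (1−0.7) = 0.0185625
Highest score → technology.

technology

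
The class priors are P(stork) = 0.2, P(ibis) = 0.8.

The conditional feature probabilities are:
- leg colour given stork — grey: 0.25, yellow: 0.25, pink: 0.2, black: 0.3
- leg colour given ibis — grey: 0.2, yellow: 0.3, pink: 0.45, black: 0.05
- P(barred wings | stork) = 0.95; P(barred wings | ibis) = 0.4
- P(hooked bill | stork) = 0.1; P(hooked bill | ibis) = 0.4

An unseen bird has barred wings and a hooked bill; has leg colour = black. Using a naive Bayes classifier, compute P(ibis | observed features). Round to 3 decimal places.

stork: 0.2 × 0.3 × 0.95 × 0.1 = 0.0057
ibis: 0.8 × 0.05 × 0.4 × 0.4 = 0.0064
P(ibis | x) = 0.0064 / 0.0121 ≈ 0.529

0.529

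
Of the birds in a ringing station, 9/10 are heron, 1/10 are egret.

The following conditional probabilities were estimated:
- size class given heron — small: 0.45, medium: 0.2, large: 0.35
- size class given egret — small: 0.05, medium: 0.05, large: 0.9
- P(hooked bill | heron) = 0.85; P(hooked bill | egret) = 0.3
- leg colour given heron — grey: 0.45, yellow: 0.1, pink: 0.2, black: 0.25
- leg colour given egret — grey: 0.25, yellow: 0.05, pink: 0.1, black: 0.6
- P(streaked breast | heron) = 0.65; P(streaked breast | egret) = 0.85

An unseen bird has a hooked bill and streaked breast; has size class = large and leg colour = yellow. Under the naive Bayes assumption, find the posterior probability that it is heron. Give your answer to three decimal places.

0.938

heron: 0.9 × 0.35 × 0.85 × 0.1 × 0.65 = 0.01740375
egret: 0.1 × 0.9 × 0.3 × 0.05 × 0.85 = 0.0011475
P(heron | x) = 0.01740375 / 0.01855125 ≈ 0.938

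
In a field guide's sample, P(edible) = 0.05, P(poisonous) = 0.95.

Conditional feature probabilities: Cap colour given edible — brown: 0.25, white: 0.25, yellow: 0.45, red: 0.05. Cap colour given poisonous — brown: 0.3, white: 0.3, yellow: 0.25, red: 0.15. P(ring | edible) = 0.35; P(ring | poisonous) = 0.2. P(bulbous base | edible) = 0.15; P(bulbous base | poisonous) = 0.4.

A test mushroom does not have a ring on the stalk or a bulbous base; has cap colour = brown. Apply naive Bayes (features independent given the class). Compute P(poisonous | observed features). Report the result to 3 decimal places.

0.952

edible: 0.05 × 0.25 × (1−0.35) × (1−0.15) = 0.00690625
poisonous: 0.95 × 0.3 × (1−0.2) × (1−0.4) = 0.1368
P(poisonous | x) = 0.1368 / 0.14370625 ≈ 0.952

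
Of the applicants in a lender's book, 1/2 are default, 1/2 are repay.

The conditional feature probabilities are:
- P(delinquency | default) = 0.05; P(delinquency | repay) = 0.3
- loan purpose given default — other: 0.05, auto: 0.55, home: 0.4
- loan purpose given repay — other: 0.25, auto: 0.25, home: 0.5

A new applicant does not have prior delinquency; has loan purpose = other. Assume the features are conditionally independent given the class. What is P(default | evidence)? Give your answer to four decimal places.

default: 0.5 × (1−0.05) × 0.05 = 0.02375
repay: 0.5 × (1−0.3) × 0.25 = 0.0875
P(default | x) = 0.02375 / 0.11125 ≈ 0.2135

0.2135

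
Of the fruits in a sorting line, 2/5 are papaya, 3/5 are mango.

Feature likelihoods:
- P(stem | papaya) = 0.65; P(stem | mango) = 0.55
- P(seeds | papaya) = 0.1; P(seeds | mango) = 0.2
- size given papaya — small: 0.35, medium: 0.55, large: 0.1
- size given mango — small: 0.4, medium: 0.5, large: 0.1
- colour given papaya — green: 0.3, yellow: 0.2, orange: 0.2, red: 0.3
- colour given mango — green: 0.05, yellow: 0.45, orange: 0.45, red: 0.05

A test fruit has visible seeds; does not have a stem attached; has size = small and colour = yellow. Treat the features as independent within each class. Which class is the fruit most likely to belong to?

mango

papaya: 0.4 × (1−0.65) × 0.1 × 0.35 × 0.2 = 0.00098
mango: 0.6 × (1−0.55) × 0.2 × 0.4 × 0.45 = 0.00972
Highest score → mango.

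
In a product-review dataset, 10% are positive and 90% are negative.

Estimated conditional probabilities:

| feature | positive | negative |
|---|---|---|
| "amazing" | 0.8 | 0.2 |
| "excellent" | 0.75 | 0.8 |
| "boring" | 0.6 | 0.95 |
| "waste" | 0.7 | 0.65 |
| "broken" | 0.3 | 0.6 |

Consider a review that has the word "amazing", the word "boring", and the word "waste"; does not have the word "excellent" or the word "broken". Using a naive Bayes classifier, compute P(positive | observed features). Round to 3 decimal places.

0.398

positive: 0.1 × 0.8 × (1−0.75) × 0.6 × 0.7 × (1−0.3) = 0.00588
negative: 0.9 × 0.2 × (1−0.8) × 0.95 × 0.65 × (1−0.6) = 0.008892
P(positive | x) = 0.00588 / 0.014772 ≈ 0.398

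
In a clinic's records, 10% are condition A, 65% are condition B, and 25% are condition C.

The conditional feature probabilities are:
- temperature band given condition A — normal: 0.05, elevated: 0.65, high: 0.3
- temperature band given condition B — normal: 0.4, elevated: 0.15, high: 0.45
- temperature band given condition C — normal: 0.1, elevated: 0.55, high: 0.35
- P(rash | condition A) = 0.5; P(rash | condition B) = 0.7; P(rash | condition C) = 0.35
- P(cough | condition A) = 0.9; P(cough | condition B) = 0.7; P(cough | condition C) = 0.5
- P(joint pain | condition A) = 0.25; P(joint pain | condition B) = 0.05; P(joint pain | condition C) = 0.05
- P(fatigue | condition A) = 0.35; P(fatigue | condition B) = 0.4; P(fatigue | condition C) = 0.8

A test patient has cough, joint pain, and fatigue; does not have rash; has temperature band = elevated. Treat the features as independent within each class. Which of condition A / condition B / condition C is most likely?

condition A

condition A: 0.1 × 0.65 × (1−0.5) × 0.9 × 0.25 × 0.35 = 0.002559375
condition B: 0.65 × 0.15 × (1−0.7) × 0.7 × 0.05 × 0.4 = 0.0004095
condition C: 0.25 × 0.55 × (1−0.35) × 0.5 × 0.05 × 0.8 = 0.0017875
Highest score → condition A.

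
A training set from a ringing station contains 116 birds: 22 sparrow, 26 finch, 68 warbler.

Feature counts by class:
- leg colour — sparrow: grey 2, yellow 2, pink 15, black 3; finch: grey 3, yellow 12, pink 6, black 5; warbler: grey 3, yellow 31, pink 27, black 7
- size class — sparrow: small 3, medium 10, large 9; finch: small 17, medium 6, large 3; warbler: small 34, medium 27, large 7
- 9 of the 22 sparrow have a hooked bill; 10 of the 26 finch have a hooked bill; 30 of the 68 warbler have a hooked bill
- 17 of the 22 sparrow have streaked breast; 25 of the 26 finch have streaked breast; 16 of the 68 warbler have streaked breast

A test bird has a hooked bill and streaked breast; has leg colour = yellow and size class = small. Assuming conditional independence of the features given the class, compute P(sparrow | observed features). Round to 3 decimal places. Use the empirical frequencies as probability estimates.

sparrow: (22/116) × (2/22) × (3/22) × (9/22) × (17/22) ≈ 0.000743219
finch: (26/116) × (12/26) × (17/26) × (10/26) × (25/26) ≈ 0.0250145
warbler: (68/116) × (31/68) × (34/68) × (30/68) × (16/68) ≈ 0.0138707
P(sparrow | x) = 0.000743219 / 0.039628419 ≈ 0.019

0.019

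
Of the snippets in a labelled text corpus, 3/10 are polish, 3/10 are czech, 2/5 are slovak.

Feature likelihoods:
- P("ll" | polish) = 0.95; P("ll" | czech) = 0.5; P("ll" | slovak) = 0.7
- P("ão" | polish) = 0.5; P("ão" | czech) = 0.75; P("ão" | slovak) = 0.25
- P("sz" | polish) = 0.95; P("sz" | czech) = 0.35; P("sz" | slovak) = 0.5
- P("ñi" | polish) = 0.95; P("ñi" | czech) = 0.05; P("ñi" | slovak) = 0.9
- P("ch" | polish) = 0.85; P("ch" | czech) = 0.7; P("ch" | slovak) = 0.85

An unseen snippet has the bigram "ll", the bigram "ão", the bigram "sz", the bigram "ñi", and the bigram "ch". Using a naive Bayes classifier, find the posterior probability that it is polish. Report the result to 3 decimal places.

polish: 0.3 × 0.95 × 0.5 × 0.95 × 0.95 × 0.85 = 0.1093153125
czech: 0.3 × 0.5 × 0.75 × 0.35 × 0.05 × 0.7 = 0.001378125
slovak: 0.4 × 0.7 × 0.25 × 0.5 × 0.9 × 0.85 = 0.026775
P(polish | x) = 0.1093153125 / 0.1374684375 ≈ 0.795

0.795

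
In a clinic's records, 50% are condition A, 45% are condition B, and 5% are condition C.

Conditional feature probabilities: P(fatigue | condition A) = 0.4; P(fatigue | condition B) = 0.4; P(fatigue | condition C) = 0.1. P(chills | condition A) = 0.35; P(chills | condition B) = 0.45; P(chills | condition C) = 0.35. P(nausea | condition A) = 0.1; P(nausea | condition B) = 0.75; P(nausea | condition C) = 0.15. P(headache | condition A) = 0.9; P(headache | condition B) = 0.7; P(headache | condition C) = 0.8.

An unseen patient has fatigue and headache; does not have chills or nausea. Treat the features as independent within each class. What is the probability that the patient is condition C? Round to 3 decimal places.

condition A: 0.5 × 0.4 × (1−0.35) × (1−0.1) × 0.9 = 0.1053
condition B: 0.45 × 0.4 × (1−0.45) × (1−0.75) × 0.7 = 0.017325
condition C: 0.05 × 0.1 × (1−0.35) × (1−0.15) × 0.8 = 0.00221
P(condition C | x) = 0.00221 / 0.124835 ≈ 0.018

0.018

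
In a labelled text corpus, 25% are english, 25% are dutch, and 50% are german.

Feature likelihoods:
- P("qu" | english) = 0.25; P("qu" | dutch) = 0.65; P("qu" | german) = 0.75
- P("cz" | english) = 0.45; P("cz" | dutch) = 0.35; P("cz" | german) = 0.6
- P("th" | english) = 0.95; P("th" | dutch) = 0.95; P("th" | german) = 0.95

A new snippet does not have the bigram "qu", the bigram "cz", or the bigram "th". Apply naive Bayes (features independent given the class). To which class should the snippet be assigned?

english: 0.25 × (1−0.25) × (1−0.45) × (1−0.95) = 0.00515625
dutch: 0.25 × (1−0.65) × (1−0.35) × (1−0.95) = 0.00284375
german: 0.5 × (1−0.75) × (1−0.6) × (1−0.95) = 0.0025
Highest score → english.

english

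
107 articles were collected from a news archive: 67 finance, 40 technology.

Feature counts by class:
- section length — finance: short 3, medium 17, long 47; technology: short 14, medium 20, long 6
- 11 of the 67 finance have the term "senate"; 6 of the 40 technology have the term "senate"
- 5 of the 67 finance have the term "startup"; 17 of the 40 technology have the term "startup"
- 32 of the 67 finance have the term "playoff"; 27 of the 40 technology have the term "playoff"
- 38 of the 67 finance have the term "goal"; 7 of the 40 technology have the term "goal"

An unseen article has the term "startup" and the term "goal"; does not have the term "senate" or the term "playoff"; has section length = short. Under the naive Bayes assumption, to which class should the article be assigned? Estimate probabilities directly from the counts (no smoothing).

finance: (67/107) × (3/67) × (56/67) × (5/67) × (35/67) × (38/67) ≈ 0.000518141
technology: (40/107) × (14/40) × (34/40) × (17/40) × (13/40) × (7/40) ≈ 0.00268827
Highest score → technology.

technology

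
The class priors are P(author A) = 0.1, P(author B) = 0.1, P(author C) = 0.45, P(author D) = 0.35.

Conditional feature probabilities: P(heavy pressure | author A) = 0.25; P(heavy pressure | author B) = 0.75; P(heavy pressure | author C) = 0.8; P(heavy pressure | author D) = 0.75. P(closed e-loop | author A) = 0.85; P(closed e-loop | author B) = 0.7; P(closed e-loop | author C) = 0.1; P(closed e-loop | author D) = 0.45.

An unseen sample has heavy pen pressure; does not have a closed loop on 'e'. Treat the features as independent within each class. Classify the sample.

author A: 0.1 × 0.25 × (1−0.85) = 0.00375
author B: 0.1 × 0.75 × (1−0.7) = 0.0225
author C: 0.45 × 0.8 × (1−0.1) = 0.324
author D: 0.35 × 0.75 × (1−0.45) = 0.144375
Highest score → author C.

author C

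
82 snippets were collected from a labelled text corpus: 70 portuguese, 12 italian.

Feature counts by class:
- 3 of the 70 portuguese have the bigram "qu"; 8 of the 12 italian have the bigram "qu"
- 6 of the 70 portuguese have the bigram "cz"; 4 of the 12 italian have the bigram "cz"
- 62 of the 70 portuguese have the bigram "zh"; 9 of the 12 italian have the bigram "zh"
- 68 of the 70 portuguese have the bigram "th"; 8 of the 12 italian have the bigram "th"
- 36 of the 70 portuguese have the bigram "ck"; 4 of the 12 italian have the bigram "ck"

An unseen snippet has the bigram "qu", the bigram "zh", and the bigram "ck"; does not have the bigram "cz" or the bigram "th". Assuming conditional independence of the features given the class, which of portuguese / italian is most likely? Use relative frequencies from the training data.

italian

portuguese: (70/82) × (3/70) × (64/70) × (62/70) × (2/70) × (36/70) ≈ 0.000435331
italian: (12/82) × (8/12) × (8/12) × (9/12) × (4/12) × (4/12) ≈ 0.00542005
Highest score → italian.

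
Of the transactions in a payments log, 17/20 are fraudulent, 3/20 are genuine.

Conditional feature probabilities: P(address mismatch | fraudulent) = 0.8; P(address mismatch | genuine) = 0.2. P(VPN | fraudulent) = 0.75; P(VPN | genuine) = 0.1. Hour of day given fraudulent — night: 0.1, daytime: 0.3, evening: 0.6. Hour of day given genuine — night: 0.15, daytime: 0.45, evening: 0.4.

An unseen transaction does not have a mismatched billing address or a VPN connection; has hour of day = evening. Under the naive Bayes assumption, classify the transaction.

fraudulent: 0.85 × (1−0.8) × (1−0.75) × 0.6 = 0.0255
genuine: 0.15 × (1−0.2) × (1−0.1) × 0.4 = 0.0432
Highest score → genuine.

genuine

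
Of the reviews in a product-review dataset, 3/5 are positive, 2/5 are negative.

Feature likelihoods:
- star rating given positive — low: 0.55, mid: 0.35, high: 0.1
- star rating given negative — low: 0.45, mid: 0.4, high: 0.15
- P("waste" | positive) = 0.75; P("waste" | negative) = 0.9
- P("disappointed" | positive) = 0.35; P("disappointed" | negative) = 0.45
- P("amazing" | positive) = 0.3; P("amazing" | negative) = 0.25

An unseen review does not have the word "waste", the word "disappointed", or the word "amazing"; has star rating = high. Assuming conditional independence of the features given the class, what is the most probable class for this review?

positive

positive: 0.6 × 0.1 × (1−0.75) × (1−0.35) × (1−0.3) = 0.006825
negative: 0.4 × 0.15 × (1−0.9) × (1−0.45) × (1−0.25) = 0.002475
Highest score → positive.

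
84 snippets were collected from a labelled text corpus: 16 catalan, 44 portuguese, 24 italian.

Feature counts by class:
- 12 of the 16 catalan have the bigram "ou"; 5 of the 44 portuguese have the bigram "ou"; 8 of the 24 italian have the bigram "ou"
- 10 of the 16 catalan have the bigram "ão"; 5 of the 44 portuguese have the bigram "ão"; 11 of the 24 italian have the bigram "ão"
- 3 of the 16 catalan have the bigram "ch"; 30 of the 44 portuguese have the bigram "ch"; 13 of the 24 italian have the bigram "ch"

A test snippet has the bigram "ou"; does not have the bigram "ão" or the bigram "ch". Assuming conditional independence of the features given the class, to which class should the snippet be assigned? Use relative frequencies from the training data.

catalan

catalan: (16/84) × (12/16) × (6/16) × (13/16) ≈ 0.0435268
portuguese: (44/84) × (5/44) × (39/44) × (14/44) ≈ 0.0167872
italian: (24/84) × (8/24) × (13/24) × (11/24) ≈ 0.0236442
Highest score → catalan.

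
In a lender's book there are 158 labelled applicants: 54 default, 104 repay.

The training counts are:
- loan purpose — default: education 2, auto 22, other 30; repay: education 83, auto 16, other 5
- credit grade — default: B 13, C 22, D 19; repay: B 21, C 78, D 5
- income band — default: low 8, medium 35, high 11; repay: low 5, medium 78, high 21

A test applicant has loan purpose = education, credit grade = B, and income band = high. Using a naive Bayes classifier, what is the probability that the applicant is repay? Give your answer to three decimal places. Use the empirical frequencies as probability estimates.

0.972

default: (54/158) × (2/54) × (13/54) × (11/54) ≈ 0.000620757
repay: (104/158) × (83/104) × (21/104) × (21/104) ≈ 0.0214187
P(repay | x) = 0.0214187 / 0.022039457 ≈ 0.972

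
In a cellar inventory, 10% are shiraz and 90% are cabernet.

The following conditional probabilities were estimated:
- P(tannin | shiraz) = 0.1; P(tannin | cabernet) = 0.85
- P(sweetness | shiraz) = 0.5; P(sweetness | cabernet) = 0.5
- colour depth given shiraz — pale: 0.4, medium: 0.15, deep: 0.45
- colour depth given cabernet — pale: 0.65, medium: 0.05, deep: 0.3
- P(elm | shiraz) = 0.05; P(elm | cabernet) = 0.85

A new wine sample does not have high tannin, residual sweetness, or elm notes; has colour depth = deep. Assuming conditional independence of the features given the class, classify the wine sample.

shiraz: 0.1 × (1−0.1) × (1−0.5) × 0.45 × (1−0.05) = 0.0192375
cabernet: 0.9 × (1−0.85) × (1−0.5) × 0.3 × (1−0.85) = 0.0030375
Highest score → shiraz.

shiraz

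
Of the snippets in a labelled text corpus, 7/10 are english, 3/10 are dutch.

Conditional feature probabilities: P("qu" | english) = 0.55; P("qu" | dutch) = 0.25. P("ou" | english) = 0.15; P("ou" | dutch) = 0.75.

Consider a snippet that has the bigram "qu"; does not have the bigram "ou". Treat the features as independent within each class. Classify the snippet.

english: 0.7 × 0.55 × (1−0.15) = 0.32725
dutch: 0.3 × 0.25 × (1−0.75) = 0.01875
Highest score → english.

english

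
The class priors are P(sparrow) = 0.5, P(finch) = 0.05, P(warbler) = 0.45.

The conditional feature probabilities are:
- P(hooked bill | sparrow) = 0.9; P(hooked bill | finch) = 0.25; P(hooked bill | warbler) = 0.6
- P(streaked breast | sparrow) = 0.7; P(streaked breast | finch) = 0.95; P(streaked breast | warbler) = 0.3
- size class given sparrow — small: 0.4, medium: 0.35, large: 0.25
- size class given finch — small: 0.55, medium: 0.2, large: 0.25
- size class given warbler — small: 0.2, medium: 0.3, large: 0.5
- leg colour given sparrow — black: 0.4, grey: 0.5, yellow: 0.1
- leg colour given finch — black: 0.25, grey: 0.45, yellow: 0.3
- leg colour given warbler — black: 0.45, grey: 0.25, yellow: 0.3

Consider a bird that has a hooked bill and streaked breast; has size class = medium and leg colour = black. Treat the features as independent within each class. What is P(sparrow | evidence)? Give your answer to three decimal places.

sparrow: 0.5 × 0.9 × 0.7 × 0.35 × 0.4 = 0.0441
finch: 0.05 × 0.25 × 0.95 × 0.2 × 0.25 = 0.00059375
warbler: 0.45 × 0.6 × 0.3 × 0.3 × 0.45 = 0.010935
P(sparrow | x) = 0.0441 / 0.05562875 ≈ 0.793

0.793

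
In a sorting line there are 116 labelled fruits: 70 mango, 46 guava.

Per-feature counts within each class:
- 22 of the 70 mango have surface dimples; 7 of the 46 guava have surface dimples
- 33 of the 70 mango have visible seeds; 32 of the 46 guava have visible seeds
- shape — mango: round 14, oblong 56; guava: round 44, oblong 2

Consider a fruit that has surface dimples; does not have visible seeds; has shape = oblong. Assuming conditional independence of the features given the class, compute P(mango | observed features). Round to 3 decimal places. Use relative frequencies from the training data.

0.990

mango: (70/116) × (22/70) × (37/70) × (56/70) ≈ 0.080197
guava: (46/116) × (7/46) × (14/46) × (2/46) ≈ 0.000798514
P(mango | x) = 0.080197 / 0.080995514 ≈ 0.990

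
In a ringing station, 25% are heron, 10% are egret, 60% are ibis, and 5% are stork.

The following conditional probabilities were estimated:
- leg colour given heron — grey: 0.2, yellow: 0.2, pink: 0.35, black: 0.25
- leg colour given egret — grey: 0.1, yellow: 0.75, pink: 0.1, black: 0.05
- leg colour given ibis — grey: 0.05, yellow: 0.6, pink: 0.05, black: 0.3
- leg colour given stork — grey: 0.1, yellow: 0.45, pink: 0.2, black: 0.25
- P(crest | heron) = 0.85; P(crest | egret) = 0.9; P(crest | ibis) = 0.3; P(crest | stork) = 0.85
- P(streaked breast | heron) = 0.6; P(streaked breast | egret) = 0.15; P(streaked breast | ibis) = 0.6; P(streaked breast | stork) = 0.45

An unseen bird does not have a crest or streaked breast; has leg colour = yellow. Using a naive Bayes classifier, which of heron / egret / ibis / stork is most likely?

heron: 0.25 × 0.2 × (1−0.85) × (1−0.6) = 0.003
egret: 0.1 × 0.75 × (1−0.9) × (1−0.15) = 0.006375
ibis: 0.6 × 0.6 × (1−0.3) × (1−0.6) = 0.1008
stork: 0.05 × 0.45 × (1−0.85) × (1−0.45) = 0.00185625
Highest score → ibis.

ibis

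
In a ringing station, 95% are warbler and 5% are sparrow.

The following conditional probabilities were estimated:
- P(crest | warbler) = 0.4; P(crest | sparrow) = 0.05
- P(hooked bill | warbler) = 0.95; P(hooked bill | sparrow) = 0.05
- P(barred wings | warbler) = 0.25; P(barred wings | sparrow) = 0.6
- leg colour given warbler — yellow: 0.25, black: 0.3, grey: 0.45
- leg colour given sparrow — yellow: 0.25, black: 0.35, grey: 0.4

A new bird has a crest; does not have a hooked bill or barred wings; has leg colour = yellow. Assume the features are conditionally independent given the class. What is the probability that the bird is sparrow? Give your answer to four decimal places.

warbler: 0.95 × 0.4 × (1−0.95) × (1−0.25) × 0.25 = 0.0035625
sparrow: 0.05 × 0.05 × (1−0.05) × (1−0.6) × 0.25 = 0.0002375
P(sparrow | x) = 0.0002375 / 0.0038 ≈ 0.0625

0.0625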